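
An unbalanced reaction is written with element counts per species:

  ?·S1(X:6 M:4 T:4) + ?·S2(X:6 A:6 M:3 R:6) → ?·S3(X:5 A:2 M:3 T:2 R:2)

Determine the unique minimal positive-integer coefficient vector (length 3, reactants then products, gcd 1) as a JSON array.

Coefficients: [3, 2, 6]

X: 3·6+2·6 = 30 | 6·5 = 30
A: 3·0+2·6 = 12 | 6·2 = 12
M: 3·4+2·3 = 18 | 6·3 = 18
T: 3·4+2·0 = 12 | 6·2 = 12
R: 3·0+2·6 = 12 | 6·2 = 12
gcd(3,2,6) = 1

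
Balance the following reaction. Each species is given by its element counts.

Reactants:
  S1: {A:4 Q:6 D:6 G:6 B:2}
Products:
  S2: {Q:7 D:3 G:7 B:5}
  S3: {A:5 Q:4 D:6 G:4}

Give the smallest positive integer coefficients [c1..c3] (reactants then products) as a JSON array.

A: 5·4 = 20 | 2·0+4·5 = 20
Q: 5·6 = 30 | 2·7+4·4 = 30
D: 5·6 = 30 | 2·3+4·6 = 30
G: 5·6 = 30 | 2·7+4·4 = 30
B: 5·2 = 10 | 2·5+4·0 = 10
gcd(5,2,4) = 1

Coefficients: [5, 2, 4]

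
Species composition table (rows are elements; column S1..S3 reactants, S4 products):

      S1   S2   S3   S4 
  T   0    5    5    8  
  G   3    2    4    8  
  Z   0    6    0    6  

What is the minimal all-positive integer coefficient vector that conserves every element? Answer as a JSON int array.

T: 6·0+5·5+3·5 = 40 | 5·8 = 40
G: 6·3+5·2+3·4 = 40 | 5·8 = 40
Z: 6·0+5·6+3·0 = 30 | 5·6 = 30
gcd(6,5,3,5) = 1

Coefficients: [6, 5, 3, 5]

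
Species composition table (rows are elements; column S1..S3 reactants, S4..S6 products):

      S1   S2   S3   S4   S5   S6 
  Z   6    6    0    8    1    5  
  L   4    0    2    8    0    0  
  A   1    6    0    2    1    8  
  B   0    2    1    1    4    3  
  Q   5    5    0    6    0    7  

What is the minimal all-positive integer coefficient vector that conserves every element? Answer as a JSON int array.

Coefficients: [3, 2, 6, 3, 1, 1]

Z: 3·6+2·6+6·0 = 30 | 3·8+1·1+1·5 = 30
L: 3·4+2·0+6·2 = 24 | 3·8+1·0+1·0 = 24
A: 3·1+2·6+6·0 = 15 | 3·2+1·1+1·8 = 15
B: 3·0+2·2+6·1 = 10 | 3·1+1·4+1·3 = 10
Q: 3·5+2·5+6·0 = 25 | 3·6+1·0+1·7 = 25
gcd(3,2,6,3,1,1) = 1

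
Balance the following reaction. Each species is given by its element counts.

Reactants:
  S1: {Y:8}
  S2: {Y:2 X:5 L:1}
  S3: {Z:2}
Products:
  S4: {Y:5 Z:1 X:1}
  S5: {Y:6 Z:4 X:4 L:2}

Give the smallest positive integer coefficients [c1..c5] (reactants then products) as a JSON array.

Coefficients: [4, 2, 5, 6, 1]

Y: 4·8+2·2+5·0 = 36 | 6·5+1·6 = 36
Z: 4·0+2·0+5·2 = 10 | 6·1+1·4 = 10
X: 4·0+2·5+5·0 = 10 | 6·1+1·4 = 10
L: 4·0+2·1+5·0 = 2 | 6·0+1·2 = 2
gcd(4,2,5,6,1) = 1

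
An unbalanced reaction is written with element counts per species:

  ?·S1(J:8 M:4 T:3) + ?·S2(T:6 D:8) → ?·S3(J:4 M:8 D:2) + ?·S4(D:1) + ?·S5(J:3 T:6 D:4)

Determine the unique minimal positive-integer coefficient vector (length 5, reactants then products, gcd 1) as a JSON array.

Coefficients: [2, 3, 1, 6, 4]

J: 2·8+3·0 = 16 | 1·4+6·0+4·3 = 16
M: 2·4+3·0 = 8 | 1·8+6·0+4·0 = 8
T: 2·3+3·6 = 24 | 1·0+6·0+4·6 = 24
D: 2·0+3·8 = 24 | 1·2+6·1+4·4 = 24
gcd(2,3,1,6,4) = 1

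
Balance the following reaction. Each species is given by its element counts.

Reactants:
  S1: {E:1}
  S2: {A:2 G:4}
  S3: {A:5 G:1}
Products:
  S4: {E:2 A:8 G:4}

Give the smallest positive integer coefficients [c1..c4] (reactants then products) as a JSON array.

E: 6·1+2·0+4·0 = 6 | 3·2 = 6
A: 6·0+2·2+4·5 = 24 | 3·8 = 24
G: 6·0+2·4+4·1 = 12 | 3·4 = 12
gcd(6,2,4,3) = 1

Coefficients: [6, 2, 4, 3]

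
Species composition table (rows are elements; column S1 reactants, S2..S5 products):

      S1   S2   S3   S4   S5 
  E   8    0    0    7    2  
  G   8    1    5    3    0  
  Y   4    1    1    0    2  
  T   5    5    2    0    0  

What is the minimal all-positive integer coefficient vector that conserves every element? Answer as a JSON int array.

Coefficients: [5, 3, 5, 4, 6]

E: 5·8 = 40 | 3·0+5·0+4·7+6·2 = 40
G: 5·8 = 40 | 3·1+5·5+4·3+6·0 = 40
Y: 5·4 = 20 | 3·1+5·1+4·0+6·2 = 20
T: 5·5 = 25 | 3·5+5·2+4·0+6·0 = 25
gcd(5,3,5,4,6) = 1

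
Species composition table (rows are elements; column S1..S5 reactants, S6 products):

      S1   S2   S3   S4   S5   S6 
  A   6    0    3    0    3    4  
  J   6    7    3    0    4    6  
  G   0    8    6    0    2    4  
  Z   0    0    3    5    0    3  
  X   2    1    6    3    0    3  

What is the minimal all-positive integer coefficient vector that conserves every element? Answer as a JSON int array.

Coefficients: [1, 1, 1, 3, 5, 6]

A: 1·6+1·0+1·3+3·0+5·3 = 24 | 6·4 = 24
J: 1·6+1·7+1·3+3·0+5·4 = 36 | 6·6 = 36
G: 1·0+1·8+1·6+3·0+5·2 = 24 | 6·4 = 24
Z: 1·0+1·0+1·3+3·5+5·0 = 18 | 6·3 = 18
X: 1·2+1·1+1·6+3·3+5·0 = 18 | 6·3 = 18
gcd(1,1,1,3,5,6) = 1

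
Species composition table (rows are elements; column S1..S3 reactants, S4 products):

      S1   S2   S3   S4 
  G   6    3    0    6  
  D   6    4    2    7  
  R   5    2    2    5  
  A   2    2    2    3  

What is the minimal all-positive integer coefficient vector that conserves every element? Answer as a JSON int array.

G: 4·6+4·3+1·0 = 36 | 6·6 = 36
D: 4·6+4·4+1·2 = 42 | 6·7 = 42
R: 4·5+4·2+1·2 = 30 | 6·5 = 30
A: 4·2+4·2+1·2 = 18 | 6·3 = 18
gcd(4,4,1,6) = 1

Coefficients: [4, 4, 1, 6]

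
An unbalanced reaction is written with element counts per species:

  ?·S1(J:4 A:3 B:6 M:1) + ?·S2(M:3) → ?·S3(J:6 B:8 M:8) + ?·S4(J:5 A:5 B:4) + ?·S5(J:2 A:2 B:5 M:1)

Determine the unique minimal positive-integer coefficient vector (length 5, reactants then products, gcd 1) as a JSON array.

Coefficients: [6, 2, 1, 2, 4]

J: 6·4+2·0 = 24 | 1·6+2·5+4·2 = 24
A: 6·3+2·0 = 18 | 1·0+2·5+4·2 = 18
B: 6·6+2·0 = 36 | 1·8+2·4+4·5 = 36
M: 6·1+2·3 = 12 | 1·8+2·0+4·1 = 12
gcd(6,2,1,2,4) = 1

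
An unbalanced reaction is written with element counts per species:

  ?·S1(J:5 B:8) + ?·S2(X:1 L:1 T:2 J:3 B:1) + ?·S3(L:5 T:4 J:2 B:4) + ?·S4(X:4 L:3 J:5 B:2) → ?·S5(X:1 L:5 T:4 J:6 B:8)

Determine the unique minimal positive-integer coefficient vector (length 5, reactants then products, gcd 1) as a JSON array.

X: 3·0+2·1+5·0+1·4 = 6 | 6·1 = 6
L: 3·0+2·1+5·5+1·3 = 30 | 6·5 = 30
T: 3·0+2·2+5·4+1·0 = 24 | 6·4 = 24
J: 3·5+2·3+5·2+1·5 = 36 | 6·6 = 36
B: 3·8+2·1+5·4+1·2 = 48 | 6·8 = 48
gcd(3,2,5,1,6) = 1

Coefficients: [3, 2, 5, 1, 6]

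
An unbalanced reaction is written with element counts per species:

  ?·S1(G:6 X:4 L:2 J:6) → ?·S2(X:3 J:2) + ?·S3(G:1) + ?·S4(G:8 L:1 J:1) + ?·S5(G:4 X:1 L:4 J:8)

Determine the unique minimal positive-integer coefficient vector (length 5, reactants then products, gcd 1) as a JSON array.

G: 5·6 = 30 | 6·0+6·1+2·8+2·4 = 30
X: 5·4 = 20 | 6·3+6·0+2·0+2·1 = 20
L: 5·2 = 10 | 6·0+6·0+2·1+2·4 = 10
J: 5·6 = 30 | 6·2+6·0+2·1+2·8 = 30
gcd(5,6,6,2,2) = 1

Coefficients: [5, 6, 6, 2, 2]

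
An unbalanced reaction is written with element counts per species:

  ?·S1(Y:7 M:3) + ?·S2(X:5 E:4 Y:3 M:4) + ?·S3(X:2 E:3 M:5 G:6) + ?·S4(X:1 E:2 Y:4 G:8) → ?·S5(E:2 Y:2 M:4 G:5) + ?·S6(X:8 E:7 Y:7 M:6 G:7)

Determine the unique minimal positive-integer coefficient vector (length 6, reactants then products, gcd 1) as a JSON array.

X: 1·0+6·5+3·2+4·1 = 40 | 3·0+5·8 = 40
E: 1·0+6·4+3·3+4·2 = 41 | 3·2+5·7 = 41
Y: 1·7+6·3+3·0+4·4 = 41 | 3·2+5·7 = 41
M: 1·3+6·4+3·5+4·0 = 42 | 3·4+5·6 = 42
G: 1·0+6·0+3·6+4·8 = 50 | 3·5+5·7 = 50
gcd(1,6,3,4,3,5) = 1

Coefficients: [1, 6, 3, 4, 3, 5]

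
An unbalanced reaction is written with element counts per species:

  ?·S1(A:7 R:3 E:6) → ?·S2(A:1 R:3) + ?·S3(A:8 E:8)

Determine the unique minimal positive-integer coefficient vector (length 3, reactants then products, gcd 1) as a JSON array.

A: 4·7 = 28 | 4·1+3·8 = 28
R: 4·3 = 12 | 4·3+3·0 = 12
E: 4·6 = 24 | 4·0+3·8 = 24
gcd(4,4,3) = 1

Coefficients: [4, 4, 3]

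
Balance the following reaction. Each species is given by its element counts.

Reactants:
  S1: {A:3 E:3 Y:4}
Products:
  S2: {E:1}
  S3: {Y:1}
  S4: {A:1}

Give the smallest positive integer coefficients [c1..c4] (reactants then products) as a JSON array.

Coefficients: [1, 3, 4, 3]

A: 1·3 = 3 | 3·0+4·0+3·1 = 3
E: 1·3 = 3 | 3·1+4·0+3·0 = 3
Y: 1·4 = 4 | 3·0+4·1+3·0 = 4
gcd(1,3,4,3) = 1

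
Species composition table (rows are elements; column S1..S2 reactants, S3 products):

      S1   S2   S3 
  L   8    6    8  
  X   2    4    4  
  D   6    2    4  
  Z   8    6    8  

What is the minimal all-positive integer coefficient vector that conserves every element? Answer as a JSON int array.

L: 2·8+4·6 = 40 | 5·8 = 40
X: 2·2+4·4 = 20 | 5·4 = 20
D: 2·6+4·2 = 20 | 5·4 = 20
Z: 2·8+4·6 = 40 | 5·8 = 40
gcd(2,4,5) = 1

Coefficients: [2, 4, 5]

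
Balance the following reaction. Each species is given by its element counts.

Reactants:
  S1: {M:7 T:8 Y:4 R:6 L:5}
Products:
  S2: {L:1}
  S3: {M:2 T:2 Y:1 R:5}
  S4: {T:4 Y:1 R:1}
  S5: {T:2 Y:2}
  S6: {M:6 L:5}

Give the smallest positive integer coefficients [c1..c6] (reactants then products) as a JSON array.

Coefficients: [6, 5, 6, 6, 6, 5]

M: 6·7 = 42 | 5·0+6·2+6·0+6·0+5·6 = 42
T: 6·8 = 48 | 5·0+6·2+6·4+6·2+5·0 = 48
Y: 6·4 = 24 | 5·0+6·1+6·1+6·2+5·0 = 24
R: 6·6 = 36 | 5·0+6·5+6·1+6·0+5·0 = 36
L: 6·5 = 30 | 5·1+6·0+6·0+6·0+5·5 = 30
gcd(6,5,6,6,6,5) = 1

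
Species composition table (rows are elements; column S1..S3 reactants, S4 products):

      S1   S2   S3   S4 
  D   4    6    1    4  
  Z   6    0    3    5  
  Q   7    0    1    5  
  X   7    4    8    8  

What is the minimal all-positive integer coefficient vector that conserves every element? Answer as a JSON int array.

Coefficients: [4, 1, 2, 6]

D: 4·4+1·6+2·1 = 24 | 6·4 = 24
Z: 4·6+1·0+2·3 = 30 | 6·5 = 30
Q: 4·7+1·0+2·1 = 30 | 6·5 = 30
X: 4·7+1·4+2·8 = 48 | 6·8 = 48
gcd(4,1,2,6) = 1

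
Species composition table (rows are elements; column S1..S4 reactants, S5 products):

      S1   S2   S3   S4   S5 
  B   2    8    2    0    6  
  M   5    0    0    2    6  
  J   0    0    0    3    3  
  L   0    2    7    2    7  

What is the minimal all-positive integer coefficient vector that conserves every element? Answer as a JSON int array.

Coefficients: [4, 2, 3, 5, 5]

B: 4·2+2·8+3·2+5·0 = 30 | 5·6 = 30
M: 4·5+2·0+3·0+5·2 = 30 | 5·6 = 30
J: 4·0+2·0+3·0+5·3 = 15 | 5·3 = 15
L: 4·0+2·2+3·7+5·2 = 35 | 5·7 = 35
gcd(4,2,3,5,5) = 1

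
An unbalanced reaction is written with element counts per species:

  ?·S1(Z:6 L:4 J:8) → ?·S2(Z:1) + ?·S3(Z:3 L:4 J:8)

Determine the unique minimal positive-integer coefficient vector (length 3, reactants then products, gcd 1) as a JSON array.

Z: 1·6 = 6 | 3·1+1·3 = 6
L: 1·4 = 4 | 3·0+1·4 = 4
J: 1·8 = 8 | 3·0+1·8 = 8
gcd(1,3,1) = 1

Coefficients: [1, 3, 1]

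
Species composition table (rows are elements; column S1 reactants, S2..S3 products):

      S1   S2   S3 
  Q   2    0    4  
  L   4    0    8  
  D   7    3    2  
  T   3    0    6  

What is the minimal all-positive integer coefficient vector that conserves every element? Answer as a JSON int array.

Coefficients: [2, 4, 1]

Q: 2·2 = 4 | 4·0+1·4 = 4
L: 2·4 = 8 | 4·0+1·8 = 8
D: 2·7 = 14 | 4·3+1·2 = 14
T: 2·3 = 6 | 4·0+1·6 = 6
gcd(2,4,1) = 1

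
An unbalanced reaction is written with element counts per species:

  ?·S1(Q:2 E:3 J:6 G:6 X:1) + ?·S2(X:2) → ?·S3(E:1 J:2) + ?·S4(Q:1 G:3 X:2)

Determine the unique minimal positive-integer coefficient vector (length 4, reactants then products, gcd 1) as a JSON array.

Coefficients: [2, 3, 6, 4]

Q: 2·2+3·0 = 4 | 6·0+4·1 = 4
E: 2·3+3·0 = 6 | 6·1+4·0 = 6
J: 2·6+3·0 = 12 | 6·2+4·0 = 12
G: 2·6+3·0 = 12 | 6·0+4·3 = 12
X: 2·1+3·2 = 8 | 6·0+4·2 = 8
gcd(2,3,6,4) = 1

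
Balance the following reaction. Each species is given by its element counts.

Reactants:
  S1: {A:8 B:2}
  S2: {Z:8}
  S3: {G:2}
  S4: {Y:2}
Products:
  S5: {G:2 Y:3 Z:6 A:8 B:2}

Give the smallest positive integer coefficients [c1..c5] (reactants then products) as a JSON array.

Coefficients: [4, 3, 4, 6, 4]

G: 4·0+3·0+4·2+6·0 = 8 | 4·2 = 8
Y: 4·0+3·0+4·0+6·2 = 12 | 4·3 = 12
Z: 4·0+3·8+4·0+6·0 = 24 | 4·6 = 24
A: 4·8+3·0+4·0+6·0 = 32 | 4·8 = 32
B: 4·2+3·0+4·0+6·0 = 8 | 4·2 = 8
gcd(4,3,4,6,4) = 1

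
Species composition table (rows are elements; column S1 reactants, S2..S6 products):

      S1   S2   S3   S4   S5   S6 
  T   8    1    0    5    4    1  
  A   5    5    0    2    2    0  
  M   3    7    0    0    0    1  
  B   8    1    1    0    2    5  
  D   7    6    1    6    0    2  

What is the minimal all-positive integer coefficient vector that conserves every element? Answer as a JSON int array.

T: 3·8 = 24 | 1·1+5·0+1·5+4·4+2·1 = 24
A: 3·5 = 15 | 1·5+5·0+1·2+4·2+2·0 = 15
M: 3·3 = 9 | 1·7+5·0+1·0+4·0+2·1 = 9
B: 3·8 = 24 | 1·1+5·1+1·0+4·2+2·5 = 24
D: 3·7 = 21 | 1·6+5·1+1·6+4·0+2·2 = 21
gcd(3,1,5,1,4,2) = 1

Coefficients: [3, 1, 5, 1, 4, 2]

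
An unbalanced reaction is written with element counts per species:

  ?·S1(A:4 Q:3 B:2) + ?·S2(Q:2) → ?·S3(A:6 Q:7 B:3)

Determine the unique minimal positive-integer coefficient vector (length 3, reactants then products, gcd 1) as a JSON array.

A: 6·4+5·0 = 24 | 4·6 = 24
Q: 6·3+5·2 = 28 | 4·7 = 28
B: 6·2+5·0 = 12 | 4·3 = 12
gcd(6,5,4) = 1

Coefficients: [6, 5, 4]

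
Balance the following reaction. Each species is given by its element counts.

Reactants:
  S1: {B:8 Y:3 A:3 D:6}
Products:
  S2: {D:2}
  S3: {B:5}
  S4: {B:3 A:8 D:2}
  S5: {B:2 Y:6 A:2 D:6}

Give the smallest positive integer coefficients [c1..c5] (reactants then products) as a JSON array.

B: 4·8 = 32 | 5·0+5·5+1·3+2·2 = 32
Y: 4·3 = 12 | 5·0+5·0+1·0+2·6 = 12
A: 4·3 = 12 | 5·0+5·0+1·8+2·2 = 12
D: 4·6 = 24 | 5·2+5·0+1·2+2·6 = 24
gcd(4,5,5,1,2) = 1

Coefficients: [4, 5, 5, 1, 2]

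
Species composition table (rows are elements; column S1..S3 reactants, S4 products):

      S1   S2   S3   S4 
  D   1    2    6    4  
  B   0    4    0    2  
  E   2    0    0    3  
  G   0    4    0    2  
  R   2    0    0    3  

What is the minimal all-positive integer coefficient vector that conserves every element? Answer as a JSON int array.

D: 6·1+2·2+1·6 = 16 | 4·4 = 16
B: 6·0+2·4+1·0 = 8 | 4·2 = 8
E: 6·2+2·0+1·0 = 12 | 4·3 = 12
G: 6·0+2·4+1·0 = 8 | 4·2 = 8
R: 6·2+2·0+1·0 = 12 | 4·3 = 12
gcd(6,2,1,4) = 1

Coefficients: [6, 2, 1, 4]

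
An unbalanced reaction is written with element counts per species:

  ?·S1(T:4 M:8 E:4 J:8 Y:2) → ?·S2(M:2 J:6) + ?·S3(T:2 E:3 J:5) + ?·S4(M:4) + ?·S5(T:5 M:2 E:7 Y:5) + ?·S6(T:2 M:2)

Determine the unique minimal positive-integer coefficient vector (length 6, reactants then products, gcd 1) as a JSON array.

T: 5·4 = 20 | 5·0+2·2+5·0+2·5+3·2 = 20
M: 5·8 = 40 | 5·2+2·0+5·4+2·2+3·2 = 40
E: 5·4 = 20 | 5·0+2·3+5·0+2·7+3·0 = 20
J: 5·8 = 40 | 5·6+2·5+5·0+2·0+3·0 = 40
Y: 5·2 = 10 | 5·0+2·0+5·0+2·5+3·0 = 10
gcd(5,5,2,5,2,3) = 1

Coefficients: [5, 5, 2, 5, 2, 3]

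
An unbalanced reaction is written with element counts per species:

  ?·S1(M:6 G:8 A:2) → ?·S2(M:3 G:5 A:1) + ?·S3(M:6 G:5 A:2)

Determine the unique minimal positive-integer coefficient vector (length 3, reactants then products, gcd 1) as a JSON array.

M: 5·6 = 30 | 6·3+2·6 = 30
G: 5·8 = 40 | 6·5+2·5 = 40
A: 5·2 = 10 | 6·1+2·2 = 10
gcd(5,6,2) = 1

Coefficients: [5, 6, 2]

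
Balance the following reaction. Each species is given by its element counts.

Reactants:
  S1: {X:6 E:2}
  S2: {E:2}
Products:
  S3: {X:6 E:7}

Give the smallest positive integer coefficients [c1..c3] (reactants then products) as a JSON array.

Coefficients: [2, 5, 2]

X: 2·6+5·0 = 12 | 2·6 = 12
E: 2·2+5·2 = 14 | 2·7 = 14
gcd(2,5,2) = 1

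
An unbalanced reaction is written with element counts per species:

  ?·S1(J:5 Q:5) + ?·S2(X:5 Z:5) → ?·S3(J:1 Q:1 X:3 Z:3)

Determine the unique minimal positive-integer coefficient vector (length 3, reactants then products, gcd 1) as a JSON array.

J: 1·5+3·0 = 5 | 5·1 = 5
Q: 1·5+3·0 = 5 | 5·1 = 5
X: 1·0+3·5 = 15 | 5·3 = 15
Z: 1·0+3·5 = 15 | 5·3 = 15
gcd(1,3,5) = 1

Coefficients: [1, 3, 5]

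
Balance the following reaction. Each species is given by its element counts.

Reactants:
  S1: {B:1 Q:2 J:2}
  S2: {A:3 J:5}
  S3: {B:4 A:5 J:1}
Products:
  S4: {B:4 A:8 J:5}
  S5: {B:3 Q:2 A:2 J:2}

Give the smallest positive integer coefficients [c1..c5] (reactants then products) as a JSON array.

B: 6·1+1·0+5·4 = 26 | 2·4+6·3 = 26
Q: 6·2+1·0+5·0 = 12 | 2·0+6·2 = 12
A: 6·0+1·3+5·5 = 28 | 2·8+6·2 = 28
J: 6·2+1·5+5·1 = 22 | 2·5+6·2 = 22
gcd(6,1,5,2,6) = 1

Coefficients: [6, 1, 5, 2, 6]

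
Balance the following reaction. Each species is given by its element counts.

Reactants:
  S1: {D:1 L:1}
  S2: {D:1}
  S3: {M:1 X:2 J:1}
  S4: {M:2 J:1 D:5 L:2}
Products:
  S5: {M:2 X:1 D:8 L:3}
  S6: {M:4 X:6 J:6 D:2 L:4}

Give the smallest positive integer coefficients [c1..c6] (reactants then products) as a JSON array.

Coefficients: [6, 2, 4, 2, 2, 1]

M: 6·0+2·0+4·1+2·2 = 8 | 2·2+1·4 = 8
X: 6·0+2·0+4·2+2·0 = 8 | 2·1+1·6 = 8
J: 6·0+2·0+4·1+2·1 = 6 | 2·0+1·6 = 6
D: 6·1+2·1+4·0+2·5 = 18 | 2·8+1·2 = 18
L: 6·1+2·0+4·0+2·2 = 10 | 2·3+1·4 = 10
gcd(6,2,4,2,2,1) = 1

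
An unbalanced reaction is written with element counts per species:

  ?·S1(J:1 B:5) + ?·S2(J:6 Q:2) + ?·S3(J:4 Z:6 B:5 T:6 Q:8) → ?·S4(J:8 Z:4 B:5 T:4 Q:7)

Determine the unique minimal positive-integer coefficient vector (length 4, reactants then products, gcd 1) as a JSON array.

Coefficients: [2, 5, 4, 6]

J: 2·1+5·6+4·4 = 48 | 6·8 = 48
Z: 2·0+5·0+4·6 = 24 | 6·4 = 24
B: 2·5+5·0+4·5 = 30 | 6·5 = 30
T: 2·0+5·0+4·6 = 24 | 6·4 = 24
Q: 2·0+5·2+4·8 = 42 | 6·7 = 42
gcd(2,5,4,6) = 1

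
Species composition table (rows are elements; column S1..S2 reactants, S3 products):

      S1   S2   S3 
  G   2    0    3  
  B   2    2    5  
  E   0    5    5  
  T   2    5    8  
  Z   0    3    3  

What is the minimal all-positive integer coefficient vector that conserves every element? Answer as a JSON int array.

Coefficients: [3, 2, 2]

G: 3·2+2·0 = 6 | 2·3 = 6
B: 3·2+2·2 = 10 | 2·5 = 10
E: 3·0+2·5 = 10 | 2·5 = 10
T: 3·2+2·5 = 16 | 2·8 = 16
Z: 3·0+2·3 = 6 | 2·3 = 6
gcd(3,2,2) = 1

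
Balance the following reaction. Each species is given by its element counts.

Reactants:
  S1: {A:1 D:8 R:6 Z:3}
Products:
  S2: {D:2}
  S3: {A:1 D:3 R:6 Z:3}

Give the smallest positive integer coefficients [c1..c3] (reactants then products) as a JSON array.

Coefficients: [2, 5, 2]

A: 2·1 = 2 | 5·0+2·1 = 2
D: 2·8 = 16 | 5·2+2·3 = 16
R: 2·6 = 12 | 5·0+2·6 = 12
Z: 2·3 = 6 | 5·0+2·3 = 6
gcd(2,5,2) = 1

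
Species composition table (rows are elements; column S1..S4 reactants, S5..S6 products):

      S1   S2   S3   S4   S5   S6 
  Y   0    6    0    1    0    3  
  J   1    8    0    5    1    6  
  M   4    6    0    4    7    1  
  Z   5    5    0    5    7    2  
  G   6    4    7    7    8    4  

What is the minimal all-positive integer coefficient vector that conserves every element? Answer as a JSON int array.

Y: 4·0+2·6+1·0+3·1 = 15 | 5·0+5·3 = 15
J: 4·1+2·8+1·0+3·5 = 35 | 5·1+5·6 = 35
M: 4·4+2·6+1·0+3·4 = 40 | 5·7+5·1 = 40
Z: 4·5+2·5+1·0+3·5 = 45 | 5·7+5·2 = 45
G: 4·6+2·4+1·7+3·7 = 60 | 5·8+5·4 = 60
gcd(4,2,1,3,5,5) = 1

Coefficients: [4, 2, 1, 3, 5, 5]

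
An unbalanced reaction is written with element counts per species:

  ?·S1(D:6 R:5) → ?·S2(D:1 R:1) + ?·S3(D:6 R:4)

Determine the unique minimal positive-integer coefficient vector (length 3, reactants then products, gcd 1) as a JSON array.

Coefficients: [2, 6, 1]

D: 2·6 = 12 | 6·1+1·6 = 12
R: 2·5 = 10 | 6·1+1·4 = 10
gcd(2,6,1) = 1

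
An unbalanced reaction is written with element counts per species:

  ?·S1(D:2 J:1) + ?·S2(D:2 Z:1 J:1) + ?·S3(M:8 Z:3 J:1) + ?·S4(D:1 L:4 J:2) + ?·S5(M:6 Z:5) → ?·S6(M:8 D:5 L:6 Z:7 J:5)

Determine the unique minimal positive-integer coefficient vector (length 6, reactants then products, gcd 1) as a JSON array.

Coefficients: [2, 5, 1, 6, 4, 4]

M: 2·0+5·0+1·8+6·0+4·6 = 32 | 4·8 = 32
D: 2·2+5·2+1·0+6·1+4·0 = 20 | 4·5 = 20
L: 2·0+5·0+1·0+6·4+4·0 = 24 | 4·6 = 24
Z: 2·0+5·1+1·3+6·0+4·5 = 28 | 4·7 = 28
J: 2·1+5·1+1·1+6·2+4·0 = 20 | 4·5 = 20
gcd(2,5,1,6,4,4) = 1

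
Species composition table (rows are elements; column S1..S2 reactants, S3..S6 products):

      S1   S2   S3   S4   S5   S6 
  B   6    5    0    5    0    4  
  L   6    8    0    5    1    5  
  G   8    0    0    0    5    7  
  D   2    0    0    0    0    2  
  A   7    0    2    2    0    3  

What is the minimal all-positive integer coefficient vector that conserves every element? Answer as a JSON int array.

B: 5·6+2·5 = 40 | 6·0+4·5+1·0+5·4 = 40
L: 5·6+2·8 = 46 | 6·0+4·5+1·1+5·5 = 46
G: 5·8+2·0 = 40 | 6·0+4·0+1·5+5·7 = 40
D: 5·2+2·0 = 10 | 6·0+4·0+1·0+5·2 = 10
A: 5·7+2·0 = 35 | 6·2+4·2+1·0+5·3 = 35
gcd(5,2,6,4,1,5) = 1

Coefficients: [5, 2, 6, 4, 1, 5]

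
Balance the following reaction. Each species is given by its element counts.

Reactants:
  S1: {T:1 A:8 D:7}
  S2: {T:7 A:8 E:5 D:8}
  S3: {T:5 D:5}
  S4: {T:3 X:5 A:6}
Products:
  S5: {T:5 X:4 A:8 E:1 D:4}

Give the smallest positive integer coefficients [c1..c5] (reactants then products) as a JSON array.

Coefficients: [1, 1, 1, 4, 5]

T: 1·1+1·7+1·5+4·3 = 25 | 5·5 = 25
X: 1·0+1·0+1·0+4·5 = 20 | 5·4 = 20
A: 1·8+1·8+1·0+4·6 = 40 | 5·8 = 40
E: 1·0+1·5+1·0+4·0 = 5 | 5·1 = 5
D: 1·7+1·8+1·5+4·0 = 20 | 5·4 = 20
gcd(1,1,1,4,5) = 1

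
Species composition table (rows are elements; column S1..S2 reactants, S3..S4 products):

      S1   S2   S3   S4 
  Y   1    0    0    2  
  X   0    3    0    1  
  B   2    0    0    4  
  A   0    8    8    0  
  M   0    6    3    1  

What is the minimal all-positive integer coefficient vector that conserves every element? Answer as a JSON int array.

Coefficients: [6, 1, 1, 3]

Y: 6·1+1·0 = 6 | 1·0+3·2 = 6
X: 6·0+1·3 = 3 | 1·0+3·1 = 3
B: 6·2+1·0 = 12 | 1·0+3·4 = 12
A: 6·0+1·8 = 8 | 1·8+3·0 = 8
M: 6·0+1·6 = 6 | 1·3+3·1 = 6
gcd(6,1,1,3) = 1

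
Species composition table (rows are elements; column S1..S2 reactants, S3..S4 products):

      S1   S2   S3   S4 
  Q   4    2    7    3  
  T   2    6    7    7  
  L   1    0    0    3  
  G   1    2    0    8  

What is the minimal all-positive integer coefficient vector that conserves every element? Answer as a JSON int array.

Q: 6·4+5·2 = 34 | 4·7+2·3 = 34
T: 6·2+5·6 = 42 | 4·7+2·7 = 42
L: 6·1+5·0 = 6 | 4·0+2·3 = 6
G: 6·1+5·2 = 16 | 4·0+2·8 = 16
gcd(6,5,4,2) = 1

Coefficients: [6, 5, 4, 2]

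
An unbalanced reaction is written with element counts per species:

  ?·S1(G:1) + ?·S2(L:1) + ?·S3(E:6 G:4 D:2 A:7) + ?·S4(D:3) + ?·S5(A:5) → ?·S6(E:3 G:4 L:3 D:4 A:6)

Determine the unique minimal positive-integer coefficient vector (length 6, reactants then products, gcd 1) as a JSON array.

Coefficients: [4, 6, 1, 2, 1, 2]

E: 4·0+6·0+1·6+2·0+1·0 = 6 | 2·3 = 6
G: 4·1+6·0+1·4+2·0+1·0 = 8 | 2·4 = 8
L: 4·0+6·1+1·0+2·0+1·0 = 6 | 2·3 = 6
D: 4·0+6·0+1·2+2·3+1·0 = 8 | 2·4 = 8
A: 4·0+6·0+1·7+2·0+1·5 = 12 | 2·6 = 12
gcd(4,6,1,2,1,2) = 1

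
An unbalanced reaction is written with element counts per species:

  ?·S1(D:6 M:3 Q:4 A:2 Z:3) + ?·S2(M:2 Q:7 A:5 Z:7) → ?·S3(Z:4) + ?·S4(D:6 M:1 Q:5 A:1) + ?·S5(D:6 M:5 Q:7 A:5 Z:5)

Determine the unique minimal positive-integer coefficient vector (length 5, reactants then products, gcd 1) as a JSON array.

D: 6·6+2·0 = 36 | 3·0+2·6+4·6 = 36
M: 6·3+2·2 = 22 | 3·0+2·1+4·5 = 22
Q: 6·4+2·7 = 38 | 3·0+2·5+4·7 = 38
A: 6·2+2·5 = 22 | 3·0+2·1+4·5 = 22
Z: 6·3+2·7 = 32 | 3·4+2·0+4·5 = 32
gcd(6,2,3,2,4) = 1

Coefficients: [6, 2, 3, 2, 4]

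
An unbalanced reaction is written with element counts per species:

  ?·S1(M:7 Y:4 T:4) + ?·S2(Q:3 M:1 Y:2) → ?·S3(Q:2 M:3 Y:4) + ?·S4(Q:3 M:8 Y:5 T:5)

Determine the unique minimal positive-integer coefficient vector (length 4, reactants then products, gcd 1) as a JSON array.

Coefficients: [5, 6, 3, 4]

Q: 5·0+6·3 = 18 | 3·2+4·3 = 18
M: 5·7+6·1 = 41 | 3·3+4·8 = 41
Y: 5·4+6·2 = 32 | 3·4+4·5 = 32
T: 5·4+6·0 = 20 | 3·0+4·5 = 20
gcd(5,6,3,4) = 1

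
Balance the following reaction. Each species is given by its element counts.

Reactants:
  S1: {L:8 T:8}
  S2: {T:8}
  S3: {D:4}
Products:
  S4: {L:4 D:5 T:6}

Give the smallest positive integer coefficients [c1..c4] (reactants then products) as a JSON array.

Coefficients: [2, 1, 5, 4]

L: 2·8+1·0+5·0 = 16 | 4·4 = 16
D: 2·0+1·0+5·4 = 20 | 4·5 = 20
T: 2·8+1·8+5·0 = 24 | 4·6 = 24
gcd(2,1,5,4) = 1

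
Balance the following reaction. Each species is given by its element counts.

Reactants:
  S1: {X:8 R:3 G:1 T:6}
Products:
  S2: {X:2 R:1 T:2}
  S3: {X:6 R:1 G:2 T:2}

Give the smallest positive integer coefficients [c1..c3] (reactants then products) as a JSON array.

X: 2·8 = 16 | 5·2+1·6 = 16
R: 2·3 = 6 | 5·1+1·1 = 6
G: 2·1 = 2 | 5·0+1·2 = 2
T: 2·6 = 12 | 5·2+1·2 = 12
gcd(2,5,1) = 1

Coefficients: [2, 5, 1]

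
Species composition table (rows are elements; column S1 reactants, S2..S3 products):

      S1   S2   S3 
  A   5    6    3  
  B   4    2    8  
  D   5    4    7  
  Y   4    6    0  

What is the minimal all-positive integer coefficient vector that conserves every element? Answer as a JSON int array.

A: 3·5 = 15 | 2·6+1·3 = 15
B: 3·4 = 12 | 2·2+1·8 = 12
D: 3·5 = 15 | 2·4+1·7 = 15
Y: 3·4 = 12 | 2·6+1·0 = 12
gcd(3,2,1) = 1

Coefficients: [3, 2, 1]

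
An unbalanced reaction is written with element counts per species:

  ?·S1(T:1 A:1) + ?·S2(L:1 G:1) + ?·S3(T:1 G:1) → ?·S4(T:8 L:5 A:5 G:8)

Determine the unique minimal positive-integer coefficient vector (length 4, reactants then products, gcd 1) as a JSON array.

T: 5·1+5·0+3·1 = 8 | 1·8 = 8
L: 5·0+5·1+3·0 = 5 | 1·5 = 5
A: 5·1+5·0+3·0 = 5 | 1·5 = 5
G: 5·0+5·1+3·1 = 8 | 1·8 = 8
gcd(5,5,3,1) = 1

Coefficients: [5, 5, 3, 1]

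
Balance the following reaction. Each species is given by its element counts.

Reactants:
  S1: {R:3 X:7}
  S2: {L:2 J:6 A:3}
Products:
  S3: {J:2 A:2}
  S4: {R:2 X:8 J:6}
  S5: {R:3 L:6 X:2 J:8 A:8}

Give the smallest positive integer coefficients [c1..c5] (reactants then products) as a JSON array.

Coefficients: [4, 6, 1, 3, 2]

R: 4·3+6·0 = 12 | 1·0+3·2+2·3 = 12
L: 4·0+6·2 = 12 | 1·0+3·0+2·6 = 12
X: 4·7+6·0 = 28 | 1·0+3·8+2·2 = 28
J: 4·0+6·6 = 36 | 1·2+3·6+2·8 = 36
A: 4·0+6·3 = 18 | 1·2+3·0+2·8 = 18
gcd(4,6,1,3,2) = 1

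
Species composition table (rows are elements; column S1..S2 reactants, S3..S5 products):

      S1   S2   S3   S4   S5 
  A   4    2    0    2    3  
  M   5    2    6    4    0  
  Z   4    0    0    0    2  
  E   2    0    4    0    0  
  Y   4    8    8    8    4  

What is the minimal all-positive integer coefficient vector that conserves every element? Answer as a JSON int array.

A: 2·4+6·2 = 20 | 1·0+4·2+4·3 = 20
M: 2·5+6·2 = 22 | 1·6+4·4+4·0 = 22
Z: 2·4+6·0 = 8 | 1·0+4·0+4·2 = 8
E: 2·2+6·0 = 4 | 1·4+4·0+4·0 = 4
Y: 2·4+6·8 = 56 | 1·8+4·8+4·4 = 56
gcd(2,6,1,4,4) = 1

Coefficients: [2, 6, 1, 4, 4]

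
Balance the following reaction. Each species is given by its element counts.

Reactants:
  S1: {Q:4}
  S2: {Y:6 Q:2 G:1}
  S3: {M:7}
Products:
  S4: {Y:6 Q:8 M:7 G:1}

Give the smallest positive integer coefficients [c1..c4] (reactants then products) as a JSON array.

Coefficients: [3, 2, 2, 2]

Y: 3·0+2·6+2·0 = 12 | 2·6 = 12
Q: 3·4+2·2+2·0 = 16 | 2·8 = 16
M: 3·0+2·0+2·7 = 14 | 2·7 = 14
G: 3·0+2·1+2·0 = 2 | 2·1 = 2
gcd(3,2,2,2) = 1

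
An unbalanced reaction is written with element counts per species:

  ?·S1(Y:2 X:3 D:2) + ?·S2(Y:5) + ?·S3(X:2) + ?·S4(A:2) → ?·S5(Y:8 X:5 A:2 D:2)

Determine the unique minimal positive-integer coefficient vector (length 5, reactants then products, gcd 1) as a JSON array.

Coefficients: [5, 6, 5, 5, 5]

Y: 5·2+6·5+5·0+5·0 = 40 | 5·8 = 40
X: 5·3+6·0+5·2+5·0 = 25 | 5·5 = 25
A: 5·0+6·0+5·0+5·2 = 10 | 5·2 = 10
D: 5·2+6·0+5·0+5·0 = 10 | 5·2 = 10
gcd(5,6,5,5,5) = 1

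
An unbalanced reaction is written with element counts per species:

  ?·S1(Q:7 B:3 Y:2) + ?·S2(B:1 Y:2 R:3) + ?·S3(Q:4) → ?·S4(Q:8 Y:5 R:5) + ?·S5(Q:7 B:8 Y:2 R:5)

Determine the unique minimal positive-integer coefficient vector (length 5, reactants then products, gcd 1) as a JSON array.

Q: 1·7+5·0+4·4 = 23 | 2·8+1·7 = 23
B: 1·3+5·1+4·0 = 8 | 2·0+1·8 = 8
Y: 1·2+5·2+4·0 = 12 | 2·5+1·2 = 12
R: 1·0+5·3+4·0 = 15 | 2·5+1·5 = 15
gcd(1,5,4,2,1) = 1

Coefficients: [1, 5, 4, 2, 1]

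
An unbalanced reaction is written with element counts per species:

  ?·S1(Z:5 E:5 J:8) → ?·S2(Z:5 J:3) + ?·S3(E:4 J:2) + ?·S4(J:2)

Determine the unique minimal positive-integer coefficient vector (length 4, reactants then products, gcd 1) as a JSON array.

Coefficients: [4, 4, 5, 5]

Z: 4·5 = 20 | 4·5+5·0+5·0 = 20
E: 4·5 = 20 | 4·0+5·4+5·0 = 20
J: 4·8 = 32 | 4·3+5·2+5·2 = 32
gcd(4,4,5,5) = 1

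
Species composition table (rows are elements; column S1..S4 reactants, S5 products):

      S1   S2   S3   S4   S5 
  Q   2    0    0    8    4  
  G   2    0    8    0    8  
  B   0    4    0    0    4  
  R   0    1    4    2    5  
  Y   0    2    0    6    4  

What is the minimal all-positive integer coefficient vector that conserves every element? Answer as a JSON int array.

Coefficients: [4, 6, 5, 2, 6]

Q: 4·2+6·0+5·0+2·8 = 24 | 6·4 = 24
G: 4·2+6·0+5·8+2·0 = 48 | 6·8 = 48
B: 4·0+6·4+5·0+2·0 = 24 | 6·4 = 24
R: 4·0+6·1+5·4+2·2 = 30 | 6·5 = 30
Y: 4·0+6·2+5·0+2·6 = 24 | 6·4 = 24
gcd(4,6,5,2,6) = 1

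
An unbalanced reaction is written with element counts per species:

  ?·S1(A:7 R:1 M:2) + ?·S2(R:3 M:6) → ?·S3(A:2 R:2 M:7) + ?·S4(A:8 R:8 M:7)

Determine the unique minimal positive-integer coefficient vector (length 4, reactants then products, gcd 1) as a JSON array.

Coefficients: [2, 4, 3, 1]

A: 2·7+4·0 = 14 | 3·2+1·8 = 14
R: 2·1+4·3 = 14 | 3·2+1·8 = 14
M: 2·2+4·6 = 28 | 3·7+1·7 = 28
gcd(2,4,3,1) = 1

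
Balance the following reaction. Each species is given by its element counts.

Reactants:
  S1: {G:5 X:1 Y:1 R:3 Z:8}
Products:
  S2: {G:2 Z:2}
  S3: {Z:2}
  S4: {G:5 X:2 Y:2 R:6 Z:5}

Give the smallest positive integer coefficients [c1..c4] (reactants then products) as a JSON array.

G: 4·5 = 20 | 5·2+6·0+2·5 = 20
X: 4·1 = 4 | 5·0+6·0+2·2 = 4
Y: 4·1 = 4 | 5·0+6·0+2·2 = 4
R: 4·3 = 12 | 5·0+6·0+2·6 = 12
Z: 4·8 = 32 | 5·2+6·2+2·5 = 32
gcd(4,5,6,2) = 1

Coefficients: [4, 5, 6, 2]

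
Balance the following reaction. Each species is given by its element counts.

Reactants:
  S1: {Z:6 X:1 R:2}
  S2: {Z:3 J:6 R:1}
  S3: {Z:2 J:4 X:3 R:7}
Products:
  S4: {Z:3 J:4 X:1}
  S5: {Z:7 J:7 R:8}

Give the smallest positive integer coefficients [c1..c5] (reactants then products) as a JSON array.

Z: 2·6+5·3+1·2 = 29 | 5·3+2·7 = 29
J: 2·0+5·6+1·4 = 34 | 5·4+2·7 = 34
X: 2·1+5·0+1·3 = 5 | 5·1+2·0 = 5
R: 2·2+5·1+1·7 = 16 | 5·0+2·8 = 16
gcd(2,5,1,5,2) = 1

Coefficients: [2, 5, 1, 5, 2]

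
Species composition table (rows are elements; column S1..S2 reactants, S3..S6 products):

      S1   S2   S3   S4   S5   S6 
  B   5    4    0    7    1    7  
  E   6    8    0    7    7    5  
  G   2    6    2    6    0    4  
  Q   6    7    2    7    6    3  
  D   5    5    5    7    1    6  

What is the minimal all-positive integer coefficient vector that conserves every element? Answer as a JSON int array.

Coefficients: [6, 4, 1, 5, 4, 1]

B: 6·5+4·4 = 46 | 1·0+5·7+4·1+1·7 = 46
E: 6·6+4·8 = 68 | 1·0+5·7+4·7+1·5 = 68
G: 6·2+4·6 = 36 | 1·2+5·6+4·0+1·4 = 36
Q: 6·6+4·7 = 64 | 1·2+5·7+4·6+1·3 = 64
D: 6·5+4·5 = 50 | 1·5+5·7+4·1+1·6 = 50
gcd(6,4,1,5,4,1) = 1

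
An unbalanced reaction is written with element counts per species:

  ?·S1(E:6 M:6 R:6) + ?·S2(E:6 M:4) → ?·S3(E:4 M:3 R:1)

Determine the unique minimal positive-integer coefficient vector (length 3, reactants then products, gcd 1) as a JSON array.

E: 1·6+3·6 = 24 | 6·4 = 24
M: 1·6+3·4 = 18 | 6·3 = 18
R: 1·6+3·0 = 6 | 6·1 = 6
gcd(1,3,6) = 1

Coefficients: [1, 3, 6]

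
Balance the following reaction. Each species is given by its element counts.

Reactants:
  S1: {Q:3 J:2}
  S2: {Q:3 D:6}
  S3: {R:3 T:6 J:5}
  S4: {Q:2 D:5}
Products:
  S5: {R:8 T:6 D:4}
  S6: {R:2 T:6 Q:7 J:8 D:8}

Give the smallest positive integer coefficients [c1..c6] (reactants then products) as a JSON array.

Coefficients: [5, 4, 6, 4, 1, 5]

R: 5·0+4·0+6·3+4·0 = 18 | 1·8+5·2 = 18
T: 5·0+4·0+6·6+4·0 = 36 | 1·6+5·6 = 36
Q: 5·3+4·3+6·0+4·2 = 35 | 1·0+5·7 = 35
J: 5·2+4·0+6·5+4·0 = 40 | 1·0+5·8 = 40
D: 5·0+4·6+6·0+4·5 = 44 | 1·4+5·8 = 44
gcd(5,4,6,4,1,5) = 1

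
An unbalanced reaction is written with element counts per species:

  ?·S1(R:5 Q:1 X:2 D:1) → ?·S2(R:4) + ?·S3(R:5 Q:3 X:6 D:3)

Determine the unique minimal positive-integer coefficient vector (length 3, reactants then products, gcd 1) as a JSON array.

Coefficients: [6, 5, 2]

R: 6·5 = 30 | 5·4+2·5 = 30
Q: 6·1 = 6 | 5·0+2·3 = 6
X: 6·2 = 12 | 5·0+2·6 = 12
D: 6·1 = 6 | 5·0+2·3 = 6
gcd(6,5,2) = 1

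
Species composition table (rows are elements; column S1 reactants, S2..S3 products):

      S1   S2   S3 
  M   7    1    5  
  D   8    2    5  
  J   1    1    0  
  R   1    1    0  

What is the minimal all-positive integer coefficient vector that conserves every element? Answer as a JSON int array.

Coefficients: [5, 5, 6]

M: 5·7 = 35 | 5·1+6·5 = 35
D: 5·8 = 40 | 5·2+6·5 = 40
J: 5·1 = 5 | 5·1+6·0 = 5
R: 5·1 = 5 | 5·1+6·0 = 5
gcd(5,5,6) = 1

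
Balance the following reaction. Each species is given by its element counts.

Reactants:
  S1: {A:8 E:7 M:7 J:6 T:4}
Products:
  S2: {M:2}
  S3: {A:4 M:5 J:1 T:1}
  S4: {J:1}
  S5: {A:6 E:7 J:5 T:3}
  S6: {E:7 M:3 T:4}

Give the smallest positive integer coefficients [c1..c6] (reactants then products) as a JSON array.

A: 5·8 = 40 | 6·0+4·4+6·0+4·6+1·0 = 40
E: 5·7 = 35 | 6·0+4·0+6·0+4·7+1·7 = 35
M: 5·7 = 35 | 6·2+4·5+6·0+4·0+1·3 = 35
J: 5·6 = 30 | 6·0+4·1+6·1+4·5+1·0 = 30
T: 5·4 = 20 | 6·0+4·1+6·0+4·3+1·4 = 20
gcd(5,6,4,6,4,1) = 1

Coefficients: [5, 6, 4, 6, 4, 1]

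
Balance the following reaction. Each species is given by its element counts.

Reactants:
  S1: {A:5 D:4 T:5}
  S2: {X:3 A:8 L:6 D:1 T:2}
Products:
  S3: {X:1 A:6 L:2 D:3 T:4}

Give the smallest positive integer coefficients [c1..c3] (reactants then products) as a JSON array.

Coefficients: [2, 1, 3]

X: 2·0+1·3 = 3 | 3·1 = 3
A: 2·5+1·8 = 18 | 3·6 = 18
L: 2·0+1·6 = 6 | 3·2 = 6
D: 2·4+1·1 = 9 | 3·3 = 9
T: 2·5+1·2 = 12 | 3·4 = 12
gcd(2,1,3) = 1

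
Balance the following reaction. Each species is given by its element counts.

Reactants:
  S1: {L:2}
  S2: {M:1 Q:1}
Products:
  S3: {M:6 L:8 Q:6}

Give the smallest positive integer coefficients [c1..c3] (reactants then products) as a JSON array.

M: 4·0+6·1 = 6 | 1·6 = 6
L: 4·2+6·0 = 8 | 1·8 = 8
Q: 4·0+6·1 = 6 | 1·6 = 6
gcd(4,6,1) = 1

Coefficients: [4, 6, 1]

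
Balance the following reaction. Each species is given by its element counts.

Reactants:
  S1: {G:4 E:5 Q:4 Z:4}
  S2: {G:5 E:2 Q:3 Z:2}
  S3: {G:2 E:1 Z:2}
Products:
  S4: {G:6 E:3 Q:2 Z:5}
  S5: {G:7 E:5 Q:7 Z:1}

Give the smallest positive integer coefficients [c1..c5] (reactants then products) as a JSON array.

Coefficients: [1, 3, 3, 3, 1]

G: 1·4+3·5+3·2 = 25 | 3·6+1·7 = 25
E: 1·5+3·2+3·1 = 14 | 3·3+1·5 = 14
Q: 1·4+3·3+3·0 = 13 | 3·2+1·7 = 13
Z: 1·4+3·2+3·2 = 16 | 3·5+1·1 = 16
gcd(1,3,3,3,1) = 1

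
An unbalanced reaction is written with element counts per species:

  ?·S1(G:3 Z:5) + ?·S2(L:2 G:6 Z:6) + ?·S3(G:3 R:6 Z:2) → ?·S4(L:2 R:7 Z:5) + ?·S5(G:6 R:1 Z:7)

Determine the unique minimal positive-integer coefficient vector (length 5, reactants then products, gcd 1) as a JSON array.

Coefficients: [6, 1, 2, 1, 5]

L: 6·0+1·2+2·0 = 2 | 1·2+5·0 = 2
G: 6·3+1·6+2·3 = 30 | 1·0+5·6 = 30
R: 6·0+1·0+2·6 = 12 | 1·7+5·1 = 12
Z: 6·5+1·6+2·2 = 40 | 1·5+5·7 = 40
gcd(6,1,2,1,5) = 1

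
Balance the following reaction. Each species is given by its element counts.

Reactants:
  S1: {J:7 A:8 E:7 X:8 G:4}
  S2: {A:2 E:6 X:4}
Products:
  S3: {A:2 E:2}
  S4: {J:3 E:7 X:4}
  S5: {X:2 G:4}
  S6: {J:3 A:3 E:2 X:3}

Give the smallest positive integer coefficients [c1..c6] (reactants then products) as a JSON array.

J: 3·7+1·0 = 21 | 4·0+1·3+3·0+6·3 = 21
A: 3·8+1·2 = 26 | 4·2+1·0+3·0+6·3 = 26
E: 3·7+1·6 = 27 | 4·2+1·7+3·0+6·2 = 27
X: 3·8+1·4 = 28 | 4·0+1·4+3·2+6·3 = 28
G: 3·4+1·0 = 12 | 4·0+1·0+3·4+6·0 = 12
gcd(3,1,4,1,3,6) = 1

Coefficients: [3, 1, 4, 1, 3, 6]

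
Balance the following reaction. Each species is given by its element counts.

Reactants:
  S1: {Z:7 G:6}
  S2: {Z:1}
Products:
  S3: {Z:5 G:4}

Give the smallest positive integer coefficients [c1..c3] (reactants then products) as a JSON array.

Z: 2·7+1·1 = 15 | 3·5 = 15
G: 2·6+1·0 = 12 | 3·4 = 12
gcd(2,1,3) = 1

Coefficients: [2, 1, 3]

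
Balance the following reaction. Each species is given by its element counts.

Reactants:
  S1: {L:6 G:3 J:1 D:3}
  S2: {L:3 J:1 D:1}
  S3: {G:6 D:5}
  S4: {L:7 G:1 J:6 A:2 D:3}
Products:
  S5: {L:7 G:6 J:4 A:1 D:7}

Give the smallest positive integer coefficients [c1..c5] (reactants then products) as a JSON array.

Coefficients: [1, 5, 5, 3, 6]

L: 1·6+5·3+5·0+3·7 = 42 | 6·7 = 42
G: 1·3+5·0+5·6+3·1 = 36 | 6·6 = 36
J: 1·1+5·1+5·0+3·6 = 24 | 6·4 = 24
A: 1·0+5·0+5·0+3·2 = 6 | 6·1 = 6
D: 1·3+5·1+5·5+3·3 = 42 | 6·7 = 42
gcd(1,5,5,3,6) = 1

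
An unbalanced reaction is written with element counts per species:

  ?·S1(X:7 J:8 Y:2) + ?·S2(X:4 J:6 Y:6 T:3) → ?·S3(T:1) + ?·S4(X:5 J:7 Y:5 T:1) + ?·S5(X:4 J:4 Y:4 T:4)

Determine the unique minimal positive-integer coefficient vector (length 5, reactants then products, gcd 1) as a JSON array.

X: 2·7+5·4 = 34 | 5·0+6·5+1·4 = 34
J: 2·8+5·6 = 46 | 5·0+6·7+1·4 = 46
Y: 2·2+5·6 = 34 | 5·0+6·5+1·4 = 34
T: 2·0+5·3 = 15 | 5·1+6·1+1·4 = 15
gcd(2,5,5,6,1) = 1

Coefficients: [2, 5, 5, 6, 1]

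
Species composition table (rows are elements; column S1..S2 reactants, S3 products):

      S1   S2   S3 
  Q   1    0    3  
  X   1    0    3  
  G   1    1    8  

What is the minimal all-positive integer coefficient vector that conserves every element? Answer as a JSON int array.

Q: 3·1+5·0 = 3 | 1·3 = 3
X: 3·1+5·0 = 3 | 1·3 = 3
G: 3·1+5·1 = 8 | 1·8 = 8
gcd(3,5,1) = 1

Coefficients: [3, 5, 1]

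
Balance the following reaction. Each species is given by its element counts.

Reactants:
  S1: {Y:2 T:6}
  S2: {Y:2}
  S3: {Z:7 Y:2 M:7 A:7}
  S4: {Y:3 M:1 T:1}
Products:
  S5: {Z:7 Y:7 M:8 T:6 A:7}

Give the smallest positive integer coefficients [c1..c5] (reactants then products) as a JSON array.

Z: 5·0+1·0+6·7+6·0 = 42 | 6·7 = 42
Y: 5·2+1·2+6·2+6·3 = 42 | 6·7 = 42
M: 5·0+1·0+6·7+6·1 = 48 | 6·8 = 48
T: 5·6+1·0+6·0+6·1 = 36 | 6·6 = 36
A: 5·0+1·0+6·7+6·0 = 42 | 6·7 = 42
gcd(5,1,6,6,6) = 1

Coefficients: [5, 1, 6, 6, 6]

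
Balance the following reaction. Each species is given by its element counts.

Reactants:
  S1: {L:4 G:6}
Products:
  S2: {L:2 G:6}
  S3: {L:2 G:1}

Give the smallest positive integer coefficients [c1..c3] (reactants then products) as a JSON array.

L: 5·4 = 20 | 4·2+6·2 = 20
G: 5·6 = 30 | 4·6+6·1 = 30
gcd(5,4,6) = 1

Coefficients: [5, 4, 6]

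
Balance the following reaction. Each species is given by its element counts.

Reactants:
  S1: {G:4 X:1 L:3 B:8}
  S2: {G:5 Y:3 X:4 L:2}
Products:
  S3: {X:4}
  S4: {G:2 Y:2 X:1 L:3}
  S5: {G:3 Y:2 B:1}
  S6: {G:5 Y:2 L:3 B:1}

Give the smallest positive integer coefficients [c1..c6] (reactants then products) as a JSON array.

Coefficients: [1, 6, 6, 1, 4, 4]

G: 1·4+6·5 = 34 | 6·0+1·2+4·3+4·5 = 34
Y: 1·0+6·3 = 18 | 6·0+1·2+4·2+4·2 = 18
X: 1·1+6·4 = 25 | 6·4+1·1+4·0+4·0 = 25
L: 1·3+6·2 = 15 | 6·0+1·3+4·0+4·3 = 15
B: 1·8+6·0 = 8 | 6·0+1·0+4·1+4·1 = 8
gcd(1,6,6,1,4,4) = 1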